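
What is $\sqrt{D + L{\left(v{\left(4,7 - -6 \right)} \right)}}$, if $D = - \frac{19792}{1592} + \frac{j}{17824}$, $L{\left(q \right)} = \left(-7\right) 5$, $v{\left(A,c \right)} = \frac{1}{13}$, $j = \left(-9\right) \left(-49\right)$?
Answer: $\frac{i \sqrt{37277160859222}}{886744} \approx 6.8853 i$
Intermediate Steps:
$j = 441$
$v{\left(A,c \right)} = \frac{1}{13}$
$L{\left(q \right)} = -35$
$D = - \frac{44008817}{3546976}$ ($D = - \frac{19792}{1592} + \frac{441}{17824} = \left(-19792\right) \frac{1}{1592} + 441 \cdot \frac{1}{17824} = - \frac{2474}{199} + \frac{441}{17824} = - \frac{44008817}{3546976} \approx -12.407$)
$\sqrt{D + L{\left(v{\left(4,7 - -6 \right)} \right)}} = \sqrt{- \frac{44008817}{3546976} - 35} = \sqrt{- \frac{168152977}{3546976}} = \frac{i \sqrt{37277160859222}}{886744}$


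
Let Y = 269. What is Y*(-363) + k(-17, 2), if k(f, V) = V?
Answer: -97645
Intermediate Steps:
Y*(-363) + k(-17, 2) = 269*(-363) + 2 = -97647 + 2 = -97645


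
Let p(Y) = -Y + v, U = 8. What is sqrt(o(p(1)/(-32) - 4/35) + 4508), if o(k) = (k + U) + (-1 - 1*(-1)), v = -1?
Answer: sqrt(88512585)/140 ≈ 67.201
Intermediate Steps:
p(Y) = -1 - Y (p(Y) = -Y - 1 = -1 - Y)
o(k) = 8 + k (o(k) = (k + 8) + (-1 - 1*(-1)) = (8 + k) + (-1 + 1) = (8 + k) + 0 = 8 + k)
sqrt(o(p(1)/(-32) - 4/35) + 4508) = sqrt((8 + ((-1 - 1*1)/(-32) - 4/35)) + 4508) = sqrt((8 + ((-1 - 1)*(-1/32) - 4*1/35)) + 4508) = sqrt((8 + (-2*(-1/32) - 4/35)) + 4508) = sqrt((8 + (1/16 - 4/35)) + 4508) = sqrt((8 - 29/560) + 4508) = sqrt(4451/560 + 4508) = sqrt(2528931/560) = sqrt(88512585)/140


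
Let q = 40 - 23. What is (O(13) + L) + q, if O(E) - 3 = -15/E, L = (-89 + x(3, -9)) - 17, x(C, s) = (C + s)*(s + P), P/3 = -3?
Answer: 271/13 ≈ 20.846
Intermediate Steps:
P = -9 (P = 3*(-3) = -9)
q = 17
x(C, s) = (-9 + s)*(C + s) (x(C, s) = (C + s)*(s - 9) = (C + s)*(-9 + s) = (-9 + s)*(C + s))
L = 2 (L = (-89 + ((-9)**2 - 9*3 - 9*(-9) + 3*(-9))) - 17 = (-89 + (81 - 27 + 81 - 27)) - 17 = (-89 + 108) - 17 = 19 - 17 = 2)
O(E) = 3 - 15/E
(O(13) + L) + q = ((3 - 15/13) + 2) + 17 = (24/13 + 2) + 17 = 50/13 + 17 = 271/13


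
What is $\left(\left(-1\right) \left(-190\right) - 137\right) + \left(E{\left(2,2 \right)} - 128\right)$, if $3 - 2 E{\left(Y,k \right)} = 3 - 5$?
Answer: $- \frac{145}{2} \approx -72.5$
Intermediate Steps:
$E{\left(Y,k \right)} = \frac{5}{2}$ ($E{\left(Y,k \right)} = \frac{3}{2} - \frac{3 - 5}{2} = \frac{3}{2} - -1 = \frac{3}{2} + 1 = \frac{5}{2}$)
$\left(\left(-1\right) \left(-190\right) - 137\right) + \left(E{\left(2,2 \right)} - 128\right) = \left(\left(-1\right) \left(-190\right) - 137\right) + \left(\frac{5}{2} - 128\right) = \left(190 - 137\right) - \frac{251}{2} = 53 - \frac{251}{2} = - \frac{145}{2}$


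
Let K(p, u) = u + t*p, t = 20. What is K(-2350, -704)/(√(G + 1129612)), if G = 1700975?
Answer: -47704*√2830587/2830587 ≈ -28.354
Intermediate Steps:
K(p, u) = u + 20*p
K(-2350, -704)/(√(G + 1129612)) = (-704 + 20*(-2350))/(√(1700975 + 1129612)) = (-704 - 47000)/(√2830587) = -47704*√2830587/2830587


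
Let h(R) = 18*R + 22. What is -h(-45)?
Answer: 788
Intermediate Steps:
h(R) = 22 + 18*R
-h(-45) = -(22 + 18*(-45)) = -(22 - 810) = -1*(-788) = 788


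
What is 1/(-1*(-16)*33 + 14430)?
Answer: 1/14958 ≈ 6.6854e-5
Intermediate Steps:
1/(-1*(-16)*33 + 14430) = 1/(16*33 + 14430) = 1/(528 + 14430) = 1/14958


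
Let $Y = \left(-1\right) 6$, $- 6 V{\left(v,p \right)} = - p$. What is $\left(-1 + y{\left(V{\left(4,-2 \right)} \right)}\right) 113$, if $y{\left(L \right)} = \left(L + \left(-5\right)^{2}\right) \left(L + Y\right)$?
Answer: $- \frac{159895}{9} \approx -17766.0$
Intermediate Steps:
$V{\left(v,p \right)} = \frac{p}{6}$ ($V{\left(v,p \right)} = - \frac{\left(-1\right) p}{6} = \frac{p}{6}$)
$Y = -6$
$y{\left(L \right)} = \left(-6 + L\right) \left(25 + L\right)$ ($y{\left(L \right)} = \left(L + \left(-5\right)^{2}\right) \left(L - 6\right) = \left(L + 25\right) \left(-6 + L\right) = \left(25 + L\right) \left(-6 + L\right) = \left(-6 + L\right) \left(25 + L\right)$)
$\left(-1 + y{\left(V{\left(4,-2 \right)} \right)}\right) 113 = \left(-1 + \left(-150 + \left(\frac{1}{6} \left(-2\right)\right)^{2} + 19 \cdot \frac{1}{6} \left(-2\right)\right)\right) 113 = \left(-1 + \left(-150 + \left(- \frac{1}{3}\right)^{2} + 19 \left(- \frac{1}{3}\right)\right)\right) 113 = \left(-1 - \frac{1406}{9}\right) 113 = \left(- \frac{1415}{9}\right) 113 = - \frac{159895}{9}$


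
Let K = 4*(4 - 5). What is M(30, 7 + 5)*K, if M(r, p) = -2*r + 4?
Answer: 224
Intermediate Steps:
M(r, p) = 4 - 2*r
K = -4 (K = 4*(-1) = -4)
M(30, 7 + 5)*K = (4 - 2*30)*(-4) = (4 - 60)*(-4) = -56*(-4) = 224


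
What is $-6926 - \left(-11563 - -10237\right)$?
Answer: $-5600$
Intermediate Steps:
$-6926 - \left(-11563 - -10237\right) = -6926 - \left(-11563 + 10237\right) = -6926 - -1326 = -6926 + 1326 = -5600$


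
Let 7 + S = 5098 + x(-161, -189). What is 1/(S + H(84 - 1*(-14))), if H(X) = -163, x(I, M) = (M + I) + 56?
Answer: 1/4634 ≈ 0.00021580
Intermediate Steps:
x(I, M) = 56 + I + M (x(I, M) = (I + M) + 56 = 56 + I + M)
S = 4797 (S = -7 + (5098 + (56 - 161 - 189)) = -7 + (5098 - 294) = -7 + 4804 = 4797)
1/(S + H(84 - 1*(-14))) = 1/(4797 - 163) = 1/4634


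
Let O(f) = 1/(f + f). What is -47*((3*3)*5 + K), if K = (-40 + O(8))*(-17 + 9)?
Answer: -34263/2 ≈ -17132.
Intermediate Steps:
O(f) = 1/(2*f)
K = 639/2 (K = (-40 + (1/2)/8)*(-17 + 9) = (-40 + (1/2)*(1/8))*(-8) = (-40 + 1/16)*(-8) = -639/16*(-8) = 639/2 ≈ 319.50)
-47*((3*3)*5 + K) = -47*((3*3)*5 + 639/2) = -47*(9*5 + 639/2) = -47*(45 + 639/2) = -47*729/2 = -34263/2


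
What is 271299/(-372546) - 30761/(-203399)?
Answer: -14574019265/25258494618 ≈ -0.57699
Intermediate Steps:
271299/(-372546) - 30761/(-203399) = 271299*(-1/372546) - 30761*(-1/203399) = -90433/124182 + 30761/203399 = -14574019265/25258494618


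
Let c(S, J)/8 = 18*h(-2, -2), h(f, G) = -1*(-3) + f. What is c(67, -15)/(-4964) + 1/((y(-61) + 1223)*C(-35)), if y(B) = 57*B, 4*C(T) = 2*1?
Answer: -41813/1398607 ≈ -0.029896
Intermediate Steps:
C(T) = ½ (C(T) = (2*1)/4 = (¼)*2 = ½)
h(f, G) = 3 + f
c(S, J) = 144 (c(S, J) = 8*(18*(3 - 2)) = 8*(18*1) = 8*18 = 144)
c(67, -15)/(-4964) + 1/((y(-61) + 1223)*C(-35)) = 144/(-4964) + 1/((57*(-61) + 1223)*(½)) = 144*(-1/4964) + 2/(-3477 + 1223) = -36/1241 + 2/(-2254) = -36/1241 - 1/2254*2 = -36/1241 - 1/1127 = -41813/1398607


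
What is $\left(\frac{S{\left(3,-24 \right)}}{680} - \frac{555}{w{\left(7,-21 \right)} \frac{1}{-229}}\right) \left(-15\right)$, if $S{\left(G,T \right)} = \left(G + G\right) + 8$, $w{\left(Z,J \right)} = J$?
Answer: $\frac{43212153}{476} \approx 90782.0$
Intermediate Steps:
$S{\left(G,T \right)} = 8 + 2 G$ ($S{\left(G,T \right)} = 2 G + 8 = 8 + 2 G$)
$\left(\frac{S{\left(3,-24 \right)}}{680} - \frac{555}{w{\left(7,-21 \right)} \frac{1}{-229}}\right) \left(-15\right) = \left(\frac{8 + 2 \cdot 3}{680} - \frac{555}{\left(-21\right) \frac{1}{-229}}\right) \left(-15\right) = \left(\left(8 + 6\right) \frac{1}{680} - \frac{555}{\left(-21\right) \left(- \frac{1}{229}\right)}\right) \left(-15\right) = \left(14 \cdot \frac{1}{680} - \frac{555}{\frac{21}{229}}\right) \left(-15\right) = \left(\frac{7}{340} - \frac{42365}{7}\right) \left(-15\right) = \left(- \frac{14404051}{2380}\right) \left(-15\right) = \frac{43212153}{476}$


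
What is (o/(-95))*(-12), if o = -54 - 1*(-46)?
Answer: -96/95 ≈ -1.0105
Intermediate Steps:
o = -8 (o = -54 + 46 = -8)
(o/(-95))*(-12) = -8/(-95)*(-12) = -8*(-1/95)*(-12) = (8/95)*(-12) = -96/95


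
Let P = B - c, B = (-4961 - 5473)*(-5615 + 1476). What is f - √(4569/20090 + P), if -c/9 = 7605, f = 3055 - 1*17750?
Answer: -14695 - 3*√39587247235910/2870 ≈ -21272.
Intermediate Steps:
f = -14695 (f = 3055 - 17750 = -14695)
B = 43186326 (B = -10434*(-4139) = 43186326)
c = -68445 (c = -9*7605 = -68445)
P = 43254771 (P = 43186326 - 1*(-68445) = 43186326 + 68445 = 43254771)
f - √(4569/20090 + P) = -14695 - √(4569/20090 + 43254771) = -14695 - √(868988353959/20090) = -14695 - 3*√39587247235910/2870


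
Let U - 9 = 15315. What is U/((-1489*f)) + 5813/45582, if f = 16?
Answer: -70001207/135743196 ≈ -0.51569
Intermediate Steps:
U = 15324 (U = 9 + 15315 = 15324)
U/((-1489*f)) + 5813/45582 = 15324/((-1489*16)) + 5813/45582 = 15324/(-23824) + 5813*(1/45582) = 15324*(-1/23824) + 5813/45582 = -3831/5956 + 5813/45582 = -70001207/135743196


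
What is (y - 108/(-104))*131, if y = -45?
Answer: -149733/26 ≈ -5759.0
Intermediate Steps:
(y - 108/(-104))*131 = (-45 - 108/(-104))*131 = (-45 - 108*(-1/104))*131 = (-45 + 27/26)*131 = -1143/26*131 = -149733/26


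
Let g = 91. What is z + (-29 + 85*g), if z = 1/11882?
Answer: 91562693/11882 ≈ 7706.0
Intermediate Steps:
z = 1/11882 ≈ 8.4161e-5
z + (-29 + 85*g) = 1/11882 + (-29 + 85*91) = 1/11882 + (-29 + 7735) = 1/11882 + 7706 = 91562693/11882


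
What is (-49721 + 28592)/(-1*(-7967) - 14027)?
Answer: 7043/2020 ≈ 3.4866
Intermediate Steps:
(-49721 + 28592)/(-1*(-7967) - 14027) = -21129/(7967 - 14027) = -21129/(-6060) = -21129*(-1/6060) = 7043/2020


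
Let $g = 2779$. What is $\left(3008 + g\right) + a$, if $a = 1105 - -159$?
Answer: $7051$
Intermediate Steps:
$a = 1264$ ($a = 1105 + 159 = 1264$)
$\left(3008 + g\right) + a = \left(3008 + 2779\right) + 1264 = 5787 + 1264 = 7051$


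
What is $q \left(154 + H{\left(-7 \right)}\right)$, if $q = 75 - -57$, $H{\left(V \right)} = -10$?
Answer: $19008$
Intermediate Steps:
$q = 132$ ($q = 75 + 57 = 132$)
$q \left(154 + H{\left(-7 \right)}\right) = 132 \left(154 - 10\right) = 132 \cdot 144 = 19008$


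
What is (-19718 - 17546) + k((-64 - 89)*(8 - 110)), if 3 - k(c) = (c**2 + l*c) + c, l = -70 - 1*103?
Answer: -240900265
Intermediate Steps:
l = -173 (l = -70 - 103 = -173)
k(c) = 3 - c**2 + 172*c (k(c) = 3 - ((c**2 - 173*c) + c) = 3 - (c**2 - 172*c) = 3 + (-c**2 + 172*c) = 3 - c**2 + 172*c)
(-19718 - 17546) + k((-64 - 89)*(8 - 110)) = (-19718 - 17546) + (3 - ((-64 - 89)*(8 - 110))**2 + 172*((-64 - 89)*(8 - 110))) = -37264 + (3 - (-153*(-102))**2 + 172*(-153*(-102))) = -37264 + (3 - 1*15606**2 + 172*15606) = -37264 + (3 - 1*243547236 + 2684232) = -37264 + (3 - 243547236 + 2684232) = -37264 - 240863001 = -240900265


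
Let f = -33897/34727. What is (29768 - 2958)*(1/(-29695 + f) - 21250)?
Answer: -293758624137227935/515626081 ≈ -5.6971e+8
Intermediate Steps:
f = -33897/34727 (f = -33897*1/34727 = -33897/34727 ≈ -0.97610)
(29768 - 2958)*(1/(-29695 + f) - 21250) = (29768 - 2958)*(1/(-29695 - 33897/34727) - 21250) = 26810*(1/(-1031252162/34727) - 21250) = 26810*(-34727/1031252162 - 21250) = 26810*(-21914108477227/1031252162) = -293758624137227935/515626081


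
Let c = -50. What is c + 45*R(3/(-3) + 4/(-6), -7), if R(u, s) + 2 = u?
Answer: -215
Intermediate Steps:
R(u, s) = -2 + u
c + 45*R(3/(-3) + 4/(-6), -7) = -50 + 45*(-2 + (3/(-3) + 4/(-6))) = -50 + 45*(-2 + (3*(-1/3) + 4*(-1/6))) = -50 + 45*(-2 + (-1 - 2/3)) = -50 + 45*(-2 - 5/3) = -50 + 45*(-11/3) = -50 - 165 = -215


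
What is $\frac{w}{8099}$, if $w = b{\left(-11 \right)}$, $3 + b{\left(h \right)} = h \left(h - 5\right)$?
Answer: $\frac{173}{8099} \approx 0.021361$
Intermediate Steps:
$b{\left(h \right)} = -3 + h \left(-5 + h\right)$ ($b{\left(h \right)} = -3 + h \left(h - 5\right) = -3 + h \left(-5 + h\right)$)
$w = 173$ ($w = -3 + \left(-11\right)^{2} - -55 = -3 + 121 + 55 = 173$)
$\frac{w}{8099} = \frac{173}{8099}$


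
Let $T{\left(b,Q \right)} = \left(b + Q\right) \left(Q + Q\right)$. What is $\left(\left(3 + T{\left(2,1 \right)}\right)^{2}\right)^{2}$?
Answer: $6561$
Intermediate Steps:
$T{\left(b,Q \right)} = 2 Q \left(Q + b\right)$ ($T{\left(b,Q \right)} = \left(Q + b\right) 2 Q = 2 Q \left(Q + b\right)$)
$\left(\left(3 + T{\left(2,1 \right)}\right)^{2}\right)^{2} = \left(\left(3 + 2 \cdot 1 \left(1 + 2\right)\right)^{2}\right)^{2} = \left(\left(3 + 2 \cdot 1 \cdot 3\right)^{2}\right)^{2} = \left(\left(3 + 6\right)^{2}\right)^{2} = \left(9^{2}\right)^{2} = 81^{2} = 6561$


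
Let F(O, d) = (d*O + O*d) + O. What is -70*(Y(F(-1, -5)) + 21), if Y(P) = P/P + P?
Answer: -2170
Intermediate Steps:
F(O, d) = O + 2*O*d (F(O, d) = (O*d + O*d) + O = 2*O*d + O = O + 2*O*d)
Y(P) = 1 + P
-70*(Y(F(-1, -5)) + 21) = -70*((1 - (1 + 2*(-5))) + 21) = -70*((1 - (1 - 10)) + 21) = -70*((1 - 1*(-9)) + 21) = -70*((1 + 9) + 21) = -70*(10 + 21) = -70*31 = -2170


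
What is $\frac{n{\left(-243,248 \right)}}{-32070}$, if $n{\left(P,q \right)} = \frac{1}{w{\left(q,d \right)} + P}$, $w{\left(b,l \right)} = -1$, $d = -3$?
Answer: $\frac{1}{7825080} \approx 1.2779 \cdot 10^{-7}$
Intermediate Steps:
$n{\left(P,q \right)} = \frac{1}{-1 + P}$
$\frac{n{\left(-243,248 \right)}}{-32070} = \frac{1}{\left(-1 - 243\right) \left(-32070\right)} = \frac{1}{-244} \left(- \frac{1}{32070}\right) = \left(- \frac{1}{244}\right) \left(- \frac{1}{32070}\right) = \frac{1}{7825080}$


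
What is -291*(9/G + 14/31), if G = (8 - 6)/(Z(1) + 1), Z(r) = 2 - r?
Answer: -85263/31 ≈ -2750.4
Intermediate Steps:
G = 1 (G = (8 - 6)/((2 - 1*1) + 1) = 2/((2 - 1) + 1) = 2/(1 + 1) = 2/2 = 2*(1/2) = 1)
-291*(9/G + 14/31) = -291*(9/1 + 14/31) = -291*(9*1 + 14*(1/31)) = -291*(9 + 14/31) = -291*293/31 = -85263/31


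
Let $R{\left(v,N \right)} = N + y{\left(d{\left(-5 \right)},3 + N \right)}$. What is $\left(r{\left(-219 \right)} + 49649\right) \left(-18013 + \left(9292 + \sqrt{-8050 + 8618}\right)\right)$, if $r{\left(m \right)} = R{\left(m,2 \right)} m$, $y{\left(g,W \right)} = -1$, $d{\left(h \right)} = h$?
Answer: $-431079030 + 98860 \sqrt{142} \approx -4.299 \cdot 10^{8}$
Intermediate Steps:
$R{\left(v,N \right)} = -1 + N$ ($R{\left(v,N \right)} = N - 1 = -1 + N$)
$r{\left(m \right)} = m$ ($r{\left(m \right)} = \left(-1 + 2\right) m = 1 m = m$)
$\left(r{\left(-219 \right)} + 49649\right) \left(-18013 + \left(9292 + \sqrt{-8050 + 8618}\right)\right) = \left(-219 + 49649\right) \left(-18013 + \left(9292 + \sqrt{-8050 + 8618}\right)\right) = 49430 \left(-18013 + \left(9292 + \sqrt{568}\right)\right) = 49430 \left(-18013 + \left(9292 + 2 \sqrt{142}\right)\right) = 49430 \left(-8721 + 2 \sqrt{142}\right) = -431079030 + 98860 \sqrt{142}$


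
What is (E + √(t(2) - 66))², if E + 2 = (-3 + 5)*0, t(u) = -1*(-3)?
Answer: (2 - 3*I*√7)² ≈ -59.0 - 31.749*I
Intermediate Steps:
t(u) = 3
E = -2 (E = -2 + (-3 + 5)*0 = -2 + 2*0 = -2 + 0 = -2)
(E + √(t(2) - 66))² = (-2 + √(3 - 66))² = (-2 + √(-63))² = (-2 + 3*I*√7)²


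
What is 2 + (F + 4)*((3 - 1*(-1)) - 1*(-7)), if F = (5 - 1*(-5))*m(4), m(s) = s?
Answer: 486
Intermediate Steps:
F = 40 (F = (5 - 1*(-5))*4 = (5 + 5)*4 = 10*4 = 40)
2 + (F + 4)*((3 - 1*(-1)) - 1*(-7)) = 2 + (40 + 4)*((3 - 1*(-1)) - 1*(-7)) = 2 + 44*((3 + 1) + 7) = 2 + 44*(4 + 7) = 2 + 44*11 = 2 + 484 = 486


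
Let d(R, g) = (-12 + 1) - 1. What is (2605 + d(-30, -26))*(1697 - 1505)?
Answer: 497856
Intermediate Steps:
d(R, g) = -12 (d(R, g) = -11 - 1 = -12)
(2605 + d(-30, -26))*(1697 - 1505) = (2605 - 12)*(1697 - 1505) = 2593*192 = 497856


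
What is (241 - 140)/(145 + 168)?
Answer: 101/313 ≈ 0.32268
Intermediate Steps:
(241 - 140)/(145 + 168) = 101/313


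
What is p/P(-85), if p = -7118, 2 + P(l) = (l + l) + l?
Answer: 7118/257 ≈ 27.697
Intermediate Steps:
P(l) = -2 + 3*l (P(l) = -2 + ((l + l) + l) = -2 + (2*l + l) = -2 + 3*l)
p/P(-85) = -7118/(-2 + 3*(-85)) = -7118/(-2 - 255) = -7118/(-257) = -7118*(-1/257) = 7118/257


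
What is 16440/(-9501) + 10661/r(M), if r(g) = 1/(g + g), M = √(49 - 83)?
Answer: -5480/3167 + 21322*I*√34 ≈ -1.7303 + 1.2433e+5*I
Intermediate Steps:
M = I*√34 (M = √(-34) = I*√34 ≈ 5.8309*I)
r(g) = 1/(2*g)
16440/(-9501) + 10661/r(M) = 16440/(-9501) + 10661/((1/(2*((I*√34))))) = 16440*(-1/9501) + 10661/(((-I*√34/34)/2)) = -5480/3167 + 10661/((-I*√34/68)) = -5480/3167 + 10661*(2*I*√34) = -5480/3167 + 21322*I*√34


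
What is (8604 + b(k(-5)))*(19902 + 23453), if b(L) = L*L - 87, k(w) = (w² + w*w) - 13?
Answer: 428607530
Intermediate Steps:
k(w) = -13 + 2*w² (k(w) = (w² + w²) - 13 = 2*w² - 13 = -13 + 2*w²)
b(L) = -87 + L² (b(L) = L² - 87 = -87 + L²)
(8604 + b(k(-5)))*(19902 + 23453) = (8604 + (-87 + (-13 + 2*(-5)²)²))*(19902 + 23453) = (8604 + (-87 + (-13 + 2*25)²))*43355 = (8604 + (-87 + (-13 + 50)²))*43355 = (8604 + (-87 + 37²))*43355 = (8604 + (-87 + 1369))*43355 = (8604 + 1282)*43355 = 9886*43355 = 428607530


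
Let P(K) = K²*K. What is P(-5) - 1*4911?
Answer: -5036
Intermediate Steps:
P(K) = K³
P(-5) - 1*4911 = (-5)³ - 1*4911 = -125 - 4911 = -5036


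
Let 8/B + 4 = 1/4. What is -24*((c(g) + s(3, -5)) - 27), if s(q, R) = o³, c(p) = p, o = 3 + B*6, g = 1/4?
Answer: 2903826/125 ≈ 23231.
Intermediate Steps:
B = -32/15 (B = 8/(-4 + 1/4) = 8/(-4 + ¼) = 8/(-15/4) = 8*(-4/15) = -32/15 ≈ -2.1333)
g = ¼ ≈ 0.25000
o = -49/5 (o = 3 - 32/15*6 = 3 - 64/5 = -49/5 ≈ -9.8000)
s(q, R) = -117649/125 (s(q, R) = (-49/5)³ = -117649/125)
-24*((c(g) + s(3, -5)) - 27) = -24*((¼ - 117649/125) - 27) = -24*(-470471/500 - 27) = -24*(-483971/500) = 2903826/125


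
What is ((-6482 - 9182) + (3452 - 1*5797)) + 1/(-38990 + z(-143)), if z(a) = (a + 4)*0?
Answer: -702170911/38990 ≈ -18009.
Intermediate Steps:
z(a) = 0 (z(a) = (4 + a)*0 = 0)
((-6482 - 9182) + (3452 - 1*5797)) + 1/(-38990 + z(-143)) = ((-6482 - 9182) + (3452 - 1*5797)) + 1/(-38990 + 0) = (-15664 + (3452 - 5797)) + 1/(-38990) = (-15664 - 2345) - 1/38990 = -18009 - 1/38990 = -702170911/38990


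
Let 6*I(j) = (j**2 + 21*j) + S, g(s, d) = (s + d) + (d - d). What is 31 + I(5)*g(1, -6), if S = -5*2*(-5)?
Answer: -119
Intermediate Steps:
g(s, d) = d + s (g(s, d) = (d + s) + 0 = d + s)
S = 50 (S = -10*(-5) = 50)
I(j) = 25/3 + j**2/6 + 7*j/2 (I(j) = ((j**2 + 21*j) + 50)/6 = (50 + j**2 + 21*j)/6 = 25/3 + j**2/6 + 7*j/2)
31 + I(5)*g(1, -6) = 31 + (25/3 + (1/6)*5**2 + (7/2)*5)*(-6 + 1) = 31 + (25/3 + (1/6)*25 + 35/2)*(-5) = 31 + (25/3 + 25/6 + 35/2)*(-5) = 31 + 30*(-5) = 31 - 150 = -119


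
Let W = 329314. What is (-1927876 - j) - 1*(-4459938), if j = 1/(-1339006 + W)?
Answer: 2556602744905/1009692 ≈ 2.5321e+6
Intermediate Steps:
j = -1/1009692 (j = 1/(-1339006 + 329314) = 1/(-1009692) = -1/1009692 ≈ -9.9040e-7)
(-1927876 - j) - 1*(-4459938) = (-1927876 - 1*(-1/1009692)) - 1*(-4459938) = (-1927876 + 1/1009692) + 4459938 = -1946560974191/1009692 + 4459938 = 2556602744905/1009692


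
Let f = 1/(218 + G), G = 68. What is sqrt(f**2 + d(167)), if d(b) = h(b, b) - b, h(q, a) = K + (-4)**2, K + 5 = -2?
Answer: I*sqrt(12923767)/286 ≈ 12.57*I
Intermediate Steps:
K = -7 (K = -5 - 2 = -7)
h(q, a) = 9 (h(q, a) = -7 + (-4)**2 = -7 + 16 = 9)
d(b) = 9 - b
f = 1/286 (f = 1/(218 + 68) = 1/286 ≈ 0.0034965)
sqrt(f**2 + d(167)) = sqrt((1/286)**2 + (9 - 1*167)) = sqrt(1/81796 + (9 - 167)) = sqrt(1/81796 - 158) = sqrt(-12923767/81796) = I*sqrt(12923767)/286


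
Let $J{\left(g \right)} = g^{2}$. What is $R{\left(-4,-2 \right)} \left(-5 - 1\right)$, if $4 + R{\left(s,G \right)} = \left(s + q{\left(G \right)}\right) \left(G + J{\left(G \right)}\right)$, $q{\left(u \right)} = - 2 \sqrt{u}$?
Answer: $72 + 24 i \sqrt{2} \approx 72.0 + 33.941 i$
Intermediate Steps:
$R{\left(s,G \right)} = -4 + \left(G + G^{2}\right) \left(s - 2 \sqrt{G}\right)$ ($R{\left(s,G \right)} = -4 + \left(s - 2 \sqrt{G}\right) \left(G + G^{2}\right) = -4 + \left(G + G^{2}\right) \left(s - 2 \sqrt{G}\right)$)
$R{\left(-4,-2 \right)} \left(-5 - 1\right) = \left(-4 - 2 \left(-2\right)^{\frac{3}{2}} - 2 \left(-2\right)^{\frac{5}{2}} - -8 - 4 \left(-2\right)^{2}\right) \left(-5 - 1\right) = \left(-4 - 2 \left(- 2 i \sqrt{2}\right) - 2 \cdot 4 i \sqrt{2} + 8 - 16\right) \left(-5 - 1\right) = \left(-4 + 4 i \sqrt{2} - 8 i \sqrt{2} + 8 - 16\right) \left(-6\right) = \left(-12 - 4 i \sqrt{2}\right) \left(-6\right) = 72 + 24 i \sqrt{2}$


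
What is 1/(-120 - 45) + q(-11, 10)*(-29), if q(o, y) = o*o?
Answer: -578986/165 ≈ -3509.0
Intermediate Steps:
q(o, y) = o²
1/(-120 - 45) + q(-11, 10)*(-29) = 1/(-120 - 45) + (-11)²*(-29) = 1/(-165) + 121*(-29) = -1/165 - 3509 = -578986/165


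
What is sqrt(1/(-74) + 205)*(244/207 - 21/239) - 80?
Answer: -80 + 53969*sqrt(1122506)/3661002 ≈ -64.381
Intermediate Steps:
sqrt(1/(-74) + 205)*(244/207 - 21/239) - 80 = sqrt(-1/74 + 205)*(244*(1/207) - 21*1/239) - 80 = sqrt(15169/74)*(244/207 - 21/239) - 80 = (sqrt(1122506)/74)*(53969/49473) - 80 = 53969*sqrt(1122506)/3661002 - 80 = -80 + 53969*sqrt(1122506)/3661002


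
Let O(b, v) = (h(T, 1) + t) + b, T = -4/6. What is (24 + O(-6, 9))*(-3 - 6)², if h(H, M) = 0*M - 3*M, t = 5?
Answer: 1620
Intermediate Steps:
T = -⅔ (T = -4*⅙ = -⅔ ≈ -0.66667)
h(H, M) = -3*M (h(H, M) = 0 - 3*M = -3*M)
O(b, v) = 2 + b (O(b, v) = (-3*1 + 5) + b = (-3 + 5) + b = 2 + b)
(24 + O(-6, 9))*(-3 - 6)² = (24 + (2 - 6))*(-3 - 6)² = (24 - 4)*(-9)² = 20*81 = 1620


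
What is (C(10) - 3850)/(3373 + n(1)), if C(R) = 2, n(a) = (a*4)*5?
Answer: -296/261 ≈ -1.1341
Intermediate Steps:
n(a) = 20*a (n(a) = (4*a)*5 = 20*a)
(C(10) - 3850)/(3373 + n(1)) = (2 - 3850)/(3373 + 20*1) = -3848/(3373 + 20) = -3848/3393 = -3848*1/3393 = -296/261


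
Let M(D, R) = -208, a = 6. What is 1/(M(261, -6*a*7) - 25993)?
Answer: -1/26201 ≈ -3.8166e-5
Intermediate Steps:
1/(M(261, -6*a*7) - 25993) = 1/(-208 - 25993) = 1/(-26201) = -1/26201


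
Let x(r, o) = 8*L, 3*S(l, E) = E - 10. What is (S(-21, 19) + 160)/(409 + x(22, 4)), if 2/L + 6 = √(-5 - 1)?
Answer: 1392183/3473765 + 1304*I*√6/3473765 ≈ 0.40077 + 0.0009195*I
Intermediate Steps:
L = 2/(-6 + I*√6) (L = 2/(-6 + √(-5 - 1)) = 2/(-6 + √(-6)) = 2/(-6 + I*√6) ≈ -0.28571 - 0.11664*I)
S(l, E) = -10/3 + E/3 (S(l, E) = (E - 10)/3 = (-10 + E)/3 = -10/3 + E/3)
x(r, o) = -16/7 - 8*I*√6/21 (x(r, o) = 8*(-2/7 - I*√6/21) = -16/7 - 8*I*√6/21)
(S(-21, 19) + 160)/(409 + x(22, 4)) = ((-10/3 + (⅓)*19) + 160)/(409 + (-16/7 - 8*I*√6/21)) = ((-10/3 + 19/3) + 160)/(2847/7 - 8*I*√6/21) = (3 + 160)/(2847/7 - 8*I*√6/21) = 163/(2847/7 - 8*I*√6/21)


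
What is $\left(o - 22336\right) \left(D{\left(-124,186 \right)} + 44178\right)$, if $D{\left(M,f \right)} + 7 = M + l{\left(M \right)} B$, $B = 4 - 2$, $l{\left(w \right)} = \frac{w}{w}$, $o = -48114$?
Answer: $-3103252050$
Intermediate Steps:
$l{\left(w \right)} = 1$
$B = 2$
$D{\left(M,f \right)} = -5 + M$ ($D{\left(M,f \right)} = -7 + \left(M + 1 \cdot 2\right) = -7 + \left(M + 2\right) = -7 + \left(2 + M\right) = -5 + M$)
$\left(o - 22336\right) \left(D{\left(-124,186 \right)} + 44178\right) = \left(-48114 - 22336\right) \left(\left(-5 - 124\right) + 44178\right) = - 70450 \left(-129 + 44178\right) = \left(-70450\right) 44049 = -3103252050$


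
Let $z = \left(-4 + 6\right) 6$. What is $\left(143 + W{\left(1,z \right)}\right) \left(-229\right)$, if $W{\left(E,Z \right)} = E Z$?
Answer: $-35495$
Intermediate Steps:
$z = 12$ ($z = 2 \cdot 6 = 12$)
$\left(143 + W{\left(1,z \right)}\right) \left(-229\right) = \left(143 + 1 \cdot 12\right) \left(-229\right) = \left(143 + 12\right) \left(-229\right) = 155 \left(-229\right) = -35495$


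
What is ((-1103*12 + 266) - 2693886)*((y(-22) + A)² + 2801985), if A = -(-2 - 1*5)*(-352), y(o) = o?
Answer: -24313470532936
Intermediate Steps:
A = -2464 (A = -(-2 - 5)*(-352) = -(-7)*(-352) = -1*2464 = -2464)
((-1103*12 + 266) - 2693886)*((y(-22) + A)² + 2801985) = ((-1103*12 + 266) - 2693886)*((-22 - 2464)² + 2801985) = ((-13236 + 266) - 2693886)*((-2486)² + 2801985) = (-12970 - 2693886)*(6180196 + 2801985) = -2706856*8982181 = -24313470532936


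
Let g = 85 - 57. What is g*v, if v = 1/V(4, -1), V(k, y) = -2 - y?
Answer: -28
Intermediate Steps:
g = 28
v = -1 (v = 1/(-2 - 1*(-1)) = 1/(-2 + 1) = 1/(-1) = -1)
g*v = 28*(-1) = -28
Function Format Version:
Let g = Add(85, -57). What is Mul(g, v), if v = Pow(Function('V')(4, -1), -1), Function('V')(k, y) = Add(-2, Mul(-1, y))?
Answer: -28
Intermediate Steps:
g = 28
v = -1 (v = Pow(Add(-2, Mul(-1, -1)), -1) = Pow(Add(-2, 1), -1) = Pow(-1, -1) = -1)
Mul(g, v) = Mul(28, -1) = -28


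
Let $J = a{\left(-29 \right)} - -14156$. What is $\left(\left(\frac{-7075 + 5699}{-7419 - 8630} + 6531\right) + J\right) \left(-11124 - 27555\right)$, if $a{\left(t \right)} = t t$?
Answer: $- \frac{13363758808392}{16049} \approx -8.3269 \cdot 10^{8}$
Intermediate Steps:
$a{\left(t \right)} = t^{2}$
$J = 14997$ ($J = \left(-29\right)^{2} - -14156 = 841 + 14156 = 14997$)
$\left(\left(\frac{-7075 + 5699}{-7419 - 8630} + 6531\right) + J\right) \left(-11124 - 27555\right) = \left(\left(\frac{-7075 + 5699}{-7419 - 8630} + 6531\right) + 14997\right) \left(-11124 - 27555\right) = \left(\left(- \frac{1376}{-16049} + 6531\right) + 14997\right) \left(-38679\right) = \left(\left(\left(-1376\right) \left(- \frac{1}{16049}\right) + 6531\right) + 14997\right) \left(-38679\right) = \left(\left(\frac{1376}{16049} + 6531\right) + 14997\right) \left(-38679\right) = \left(\frac{104817395}{16049} + 14997\right) \left(-38679\right) = \frac{345504248}{16049} \left(-38679\right) = - \frac{13363758808392}{16049}$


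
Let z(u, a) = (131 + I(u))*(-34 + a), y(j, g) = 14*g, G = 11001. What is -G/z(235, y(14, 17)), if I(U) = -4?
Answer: -3667/8636 ≈ -0.42462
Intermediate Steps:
z(u, a) = -4318 + 127*a (z(u, a) = (131 - 4)*(-34 + a) = 127*(-34 + a) = -4318 + 127*a)
-G/z(235, y(14, 17)) = -11001/(-4318 + 127*(14*17)) = -11001/(-4318 + 127*238) = -11001/(-4318 + 30226) = -11001/25908 = -1*3667/8636 = -3667/8636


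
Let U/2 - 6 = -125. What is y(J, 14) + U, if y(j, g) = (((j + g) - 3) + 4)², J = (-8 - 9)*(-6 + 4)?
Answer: 2163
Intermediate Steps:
U = -238 (U = 12 + 2*(-125) = 12 - 250 = -238)
J = 34 (J = -17*(-2) = 34)
y(j, g) = (1 + g + j)² (y(j, g) = (((g + j) - 3) + 4)² = ((-3 + g + j) + 4)² = (1 + g + j)²)
y(J, 14) + U = (1 + 14 + 34)² - 238 = 49² - 238 = 2401 - 238 = 2163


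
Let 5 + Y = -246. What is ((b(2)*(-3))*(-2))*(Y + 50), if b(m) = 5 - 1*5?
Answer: 0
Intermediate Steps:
Y = -251 (Y = -5 - 246 = -251)
b(m) = 0 (b(m) = 5 - 5 = 0)
((b(2)*(-3))*(-2))*(Y + 50) = ((0*(-3))*(-2))*(-251 + 50) = (0*(-2))*(-201) = 0*(-201) = 0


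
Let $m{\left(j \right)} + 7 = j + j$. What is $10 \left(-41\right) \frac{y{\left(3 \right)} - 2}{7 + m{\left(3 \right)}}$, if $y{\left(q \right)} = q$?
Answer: $- \frac{205}{3} \approx -68.333$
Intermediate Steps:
$m{\left(j \right)} = -7 + 2 j$ ($m{\left(j \right)} = -7 + \left(j + j\right) = -7 + 2 j$)
$10 \left(-41\right) \frac{y{\left(3 \right)} - 2}{7 + m{\left(3 \right)}} = 10 \left(-41\right) \frac{3 - 2}{7 + \left(-7 + 2 \cdot 3\right)} = - 410 \cdot 1 \frac{1}{7 + \left(-7 + 6\right)} = - 410 \cdot 1 \frac{1}{7 - 1} = - 410 \cdot 1 \cdot \frac{1}{6} = \left(-410\right) \frac{1}{6} = - \frac{205}{3}$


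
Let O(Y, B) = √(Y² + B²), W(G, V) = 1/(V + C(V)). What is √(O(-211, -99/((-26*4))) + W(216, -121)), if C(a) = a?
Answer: √(-1352 + 3146*√481548937)/572 ≈ 14.526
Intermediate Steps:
W(G, V) = 1/(2*V) (W(G, V) = 1/(V + V) = 1/(2*V))
O(Y, B) = √(B² + Y²)
√(O(-211, -99/((-26*4))) + W(216, -121)) = √(√((-99/((-26*4)))² + (-211)²) + (½)/(-121)) = √(√((-99/(-104))² + 44521) + (½)*(-1/121)) = √(√((-99*(-1/104))² + 44521) - 1/242) = √(√((99/104)² + 44521) - 1/242) = √(√(9801/10816 + 44521) - 1/242) = √(√(481548937/10816) - 1/242) = √(√481548937/104 - 1/242) = √(-1/242 + √481548937/104)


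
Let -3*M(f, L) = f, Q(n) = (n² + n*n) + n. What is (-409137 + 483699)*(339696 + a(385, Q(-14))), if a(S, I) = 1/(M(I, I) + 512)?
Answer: 4888383775617/193 ≈ 2.5328e+10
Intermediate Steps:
Q(n) = n + 2*n² (Q(n) = (n² + n²) + n = 2*n² + n = n + 2*n²)
M(f, L) = -f/3
a(S, I) = 1/(512 - I/3) (a(S, I) = 1/(-I/3 + 512) = 1/(512 - I/3))
(-409137 + 483699)*(339696 + a(385, Q(-14))) = (-409137 + 483699)*(339696 - 3/(-1536 - 14*(1 + 2*(-14)))) = 74562*(339696 - 3/(-1536 - 14*(1 - 28))) = 74562*(339696 - 3/(-1536 - 14*(-27))) = 74562*(339696 - 3/(-1536 + 378)) = 74562*(339696 - 3/(-1158)) = 74562*(339696 - 3*(-1/1158)) = 74562*(339696 + 1/386) = 74562*(131122657/386) = 4888383775617/193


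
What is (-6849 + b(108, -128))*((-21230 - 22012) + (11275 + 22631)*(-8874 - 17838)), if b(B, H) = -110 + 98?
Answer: 6214284294354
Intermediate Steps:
b(B, H) = -12
(-6849 + b(108, -128))*((-21230 - 22012) + (11275 + 22631)*(-8874 - 17838)) = (-6849 - 12)*((-21230 - 22012) + (11275 + 22631)*(-8874 - 17838)) = -6861*(-43242 + 33906*(-26712)) = -6861*(-43242 - 905697072) = -6861*(-905740314) = 6214284294354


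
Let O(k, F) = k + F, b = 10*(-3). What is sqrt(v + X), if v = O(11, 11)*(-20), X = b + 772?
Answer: sqrt(302) ≈ 17.378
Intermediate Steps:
b = -30
O(k, F) = F + k
X = 742 (X = -30 + 772 = 742)
v = -440 (v = (11 + 11)*(-20) = 22*(-20) = -440)
sqrt(v + X) = sqrt(-440 + 742) = sqrt(302)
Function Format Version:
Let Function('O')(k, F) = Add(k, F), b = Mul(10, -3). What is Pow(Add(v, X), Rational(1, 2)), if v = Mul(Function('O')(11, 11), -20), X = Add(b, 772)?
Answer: Pow(302, Rational(1, 2)) ≈ 17.378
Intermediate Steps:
b = -30
Function('O')(k, F) = Add(F, k)
X = 742 (X = Add(-30, 772) = 742)
v = -440 (v = Mul(Add(11, 11), -20) = Mul(22, -20) = -440)
Pow(Add(v, X), Rational(1, 2)) = Pow(Add(-440, 742), Rational(1, 2)) = Pow(302, Rational(1, 2))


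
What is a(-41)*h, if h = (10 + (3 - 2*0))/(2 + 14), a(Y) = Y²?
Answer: 21853/16 ≈ 1365.8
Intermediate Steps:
h = 13/16 (h = (10 + (3 + 0))/16 = (10 + 3)*(1/16) = 13*(1/16) = 13/16 ≈ 0.81250)
a(-41)*h = (-41)²*(13/16) = 1681*(13/16) = 21853/16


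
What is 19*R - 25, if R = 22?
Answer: 393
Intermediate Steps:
19*R - 25 = 19*22 - 25 = 418 - 25 = 393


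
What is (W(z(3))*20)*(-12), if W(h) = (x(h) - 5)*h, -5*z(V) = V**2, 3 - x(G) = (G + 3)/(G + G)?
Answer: -720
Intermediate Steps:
x(G) = 3 - (3 + G)/(2*G) (x(G) = 3 - (G + 3)/(G + G) = 3 - (3 + G)/(2*G))
z(V) = -V**2/5
W(h) = h*(-5 + (-3 + 5*h)/(2*h)) (W(h) = ((-3 + 5*h)/(2*h) - 5)*h = (-5 + (-3 + 5*h)/(2*h))*h = h*(-5 + (-3 + 5*h)/(2*h)))
(W(z(3))*20)*(-12) = ((-3/2 - (-1)*3**2/2)*20)*(-12) = ((-3/2 - (-1)*9/2)*20)*(-12) = ((-3/2 - 5/2*(-9/5))*20)*(-12) = ((-3/2 + 9/2)*20)*(-12) = (3*20)*(-12) = 60*(-12) = -720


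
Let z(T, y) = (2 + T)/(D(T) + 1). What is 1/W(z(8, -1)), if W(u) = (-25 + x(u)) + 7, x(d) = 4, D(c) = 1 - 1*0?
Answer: -1/14 ≈ -0.071429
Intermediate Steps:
D(c) = 1 (D(c) = 1 + 0 = 1)
z(T, y) = 1 + T/2 (z(T, y) = (2 + T)/(1 + 1) = (2 + T)/2 = (2 + T)*(½) = 1 + T/2)
W(u) = -14 (W(u) = (-25 + 4) + 7 = -21 + 7 = -14)
1/W(z(8, -1)) = 1/(-14) = -1/14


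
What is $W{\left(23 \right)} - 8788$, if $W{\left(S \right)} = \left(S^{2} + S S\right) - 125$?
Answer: $-7855$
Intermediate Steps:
$W{\left(S \right)} = -125 + 2 S^{2}$ ($W{\left(S \right)} = \left(S^{2} + S^{2}\right) - 125 = 2 S^{2} - 125 = -125 + 2 S^{2}$)
$W{\left(23 \right)} - 8788 = \left(-125 + 2 \cdot 23^{2}\right) - 8788 = \left(-125 + 2 \cdot 529\right) - 8788 = \left(-125 + 1058\right) - 8788 = 933 - 8788 = -7855$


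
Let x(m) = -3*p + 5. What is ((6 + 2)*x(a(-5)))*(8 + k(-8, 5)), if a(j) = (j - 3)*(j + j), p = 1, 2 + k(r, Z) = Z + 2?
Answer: 208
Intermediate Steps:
k(r, Z) = Z (k(r, Z) = -2 + (Z + 2) = -2 + (2 + Z) = Z)
a(j) = 2*j*(-3 + j) (a(j) = (-3 + j)*(2*j) = 2*j*(-3 + j))
x(m) = 2 (x(m) = -3*1 + 5 = -3 + 5 = 2)
((6 + 2)*x(a(-5)))*(8 + k(-8, 5)) = ((6 + 2)*2)*(8 + 5) = (8*2)*13 = 16*13 = 208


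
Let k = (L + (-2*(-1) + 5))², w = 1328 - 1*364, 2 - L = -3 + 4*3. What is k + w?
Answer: 964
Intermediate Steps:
L = -7 (L = 2 - (-3 + 4*3) = 2 - (-3 + 12) = 2 - 1*9 = 2 - 9 = -7)
w = 964 (w = 1328 - 364 = 964)
k = 0 (k = (-7 + (-2*(-1) + 5))² = (-7 + (2 + 5))² = (-7 + 7)² = 0² = 0)
k + w = 0 + 964 = 964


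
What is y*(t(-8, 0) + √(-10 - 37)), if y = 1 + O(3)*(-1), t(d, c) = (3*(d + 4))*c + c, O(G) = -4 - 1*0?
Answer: 5*I*√47 ≈ 34.278*I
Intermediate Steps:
O(G) = -4 (O(G) = -4 + 0 = -4)
t(d, c) = c + c*(12 + 3*d) (t(d, c) = (3*(4 + d))*c + c = (12 + 3*d)*c + c = c*(12 + 3*d) + c = c + c*(12 + 3*d))
y = 5 (y = 1 - 4*(-1) = 1 + 4 = 5)
y*(t(-8, 0) + √(-10 - 37)) = 5*(0*(13 + 3*(-8)) + √(-10 - 37)) = 5*(0*(13 - 24) + √(-47)) = 5*(0*(-11) + I*√47) = 5*(0 + I*√47) = 5*(I*√47) = 5*I*√47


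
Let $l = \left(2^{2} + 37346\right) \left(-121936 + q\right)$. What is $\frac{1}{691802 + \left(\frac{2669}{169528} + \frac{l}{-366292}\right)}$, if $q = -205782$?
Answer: $\frac{15524187544}{11258431244431225} \approx 1.3789 \cdot 10^{-6}$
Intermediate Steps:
$l = -12240267300$ ($l = \left(2^{2} + 37346\right) \left(-121936 - 205782\right) = \left(4 + 37346\right) \left(-327718\right) = 37350 \left(-327718\right) = -12240267300$)
$\frac{1}{691802 + \left(\frac{2669}{169528} + \frac{l}{-366292}\right)} = \frac{1}{691802 + \left(\frac{2669}{169528} - \frac{12240267300}{-366292}\right)} = \frac{1}{691802 + \left(2669 \cdot \frac{1}{169528} - - \frac{3060066825}{91573}\right)} = \frac{1}{691802 + \left(\frac{2669}{169528} + \frac{3060066825}{91573}\right)} = \frac{1}{691802 + \frac{518767253116937}{15524187544}} = \frac{1}{\frac{11258431244431225}{15524187544}} = \frac{15524187544}{11258431244431225}$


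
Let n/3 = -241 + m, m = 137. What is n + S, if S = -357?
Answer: -669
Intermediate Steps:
n = -312 (n = 3*(-241 + 137) = 3*(-104) = -312)
n + S = -312 - 357 = -669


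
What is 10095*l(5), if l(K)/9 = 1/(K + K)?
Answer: 18171/2 ≈ 9085.5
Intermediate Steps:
l(K) = 9/(2*K) (l(K) = 9/(K + K) = 9/((2*K)) = 9*(1/(2*K)) = 9/(2*K))
10095*l(5) = 10095*((9/2)/5) = 10095*((9/2)*(⅕)) = 10095*(9/10) = 18171/2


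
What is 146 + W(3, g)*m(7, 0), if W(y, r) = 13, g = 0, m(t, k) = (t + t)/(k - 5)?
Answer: 548/5 ≈ 109.60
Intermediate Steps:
m(t, k) = 2*t/(-5 + k) (m(t, k) = (2*t)/(-5 + k) = 2*t/(-5 + k))
146 + W(3, g)*m(7, 0) = 146 + 13*(2*7/(-5 + 0)) = 146 + 13*(2*7/(-5)) = 146 + 13*(2*7*(-⅕)) = 146 + 13*(-14/5) = 146 - 182/5 = 548/5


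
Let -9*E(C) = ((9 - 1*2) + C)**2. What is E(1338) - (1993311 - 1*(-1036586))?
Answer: -29078098/9 ≈ -3.2309e+6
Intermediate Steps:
E(C) = -(7 + C)**2/9 (E(C) = -((9 - 1*2) + C)**2/9 = -((9 - 2) + C)**2/9 = -(7 + C)**2/9)
E(1338) - (1993311 - 1*(-1036586)) = -(7 + 1338)**2/9 - (1993311 - 1*(-1036586)) = -1/9*1345**2 - (1993311 + 1036586) = -1/9*1809025 - 1*3029897 = -1809025/9 - 3029897 = -29078098/9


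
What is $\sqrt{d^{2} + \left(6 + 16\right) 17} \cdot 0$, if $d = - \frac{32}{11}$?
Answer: $0$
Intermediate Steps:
$d = - \frac{32}{11}$ ($d = \left(-32\right) \frac{1}{11} = - \frac{32}{11} \approx -2.9091$)
$\sqrt{d^{2} + \left(6 + 16\right) 17} \cdot 0 = \sqrt{\left(- \frac{32}{11}\right)^{2} + \left(6 + 16\right) 17} \cdot 0 = \sqrt{\frac{1024}{121} + 22 \cdot 17} \cdot 0 = \sqrt{\frac{1024}{121} + 374} \cdot 0 = \sqrt{\frac{46278}{121}} \cdot 0 = \frac{3 \sqrt{5142}}{11} \cdot 0 = 0$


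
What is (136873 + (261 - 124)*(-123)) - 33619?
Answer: 86403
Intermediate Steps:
(136873 + (261 - 124)*(-123)) - 33619 = (136873 + 137*(-123)) - 33619 = (136873 - 16851) - 33619 = 120022 - 33619 = 86403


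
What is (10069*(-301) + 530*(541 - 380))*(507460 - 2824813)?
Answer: 6825621902967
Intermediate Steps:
(10069*(-301) + 530*(541 - 380))*(507460 - 2824813) = (-3030769 + 530*161)*(-2317353) = (-3030769 + 85330)*(-2317353) = -2945439*(-2317353) = 6825621902967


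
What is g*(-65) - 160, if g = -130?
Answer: 8290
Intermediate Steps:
g*(-65) - 160 = -130*(-65) - 160 = 8450 - 160 = 8290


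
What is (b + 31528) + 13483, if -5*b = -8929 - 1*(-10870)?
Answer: 223114/5 ≈ 44623.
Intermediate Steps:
b = -1941/5 (b = -(-8929 - 1*(-10870))/5 = -(-8929 + 10870)/5 = -1/5*1941 = -1941/5 ≈ -388.20)
(b + 31528) + 13483 = (-1941/5 + 31528) + 13483 = 155699/5 + 13483 = 223114/5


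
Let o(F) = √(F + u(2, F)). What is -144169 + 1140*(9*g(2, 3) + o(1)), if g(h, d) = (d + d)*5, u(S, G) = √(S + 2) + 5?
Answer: 163631 + 2280*√2 ≈ 1.6686e+5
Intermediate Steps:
u(S, G) = 5 + √(2 + S) (u(S, G) = √(2 + S) + 5 = 5 + √(2 + S))
o(F) = √(7 + F) (o(F) = √(F + (5 + √(2 + 2))) = √(F + (5 + √4)) = √(F + (5 + 2)) = √(F + 7) = √(7 + F))
g(h, d) = 10*d (g(h, d) = (2*d)*5 = 10*d)
-144169 + 1140*(9*g(2, 3) + o(1)) = -144169 + 1140*(9*(10*3) + √(7 + 1)) = -144169 + 1140*(9*30 + √8) = -144169 + 1140*(270 + 2*√2) = -144169 + (307800 + 2280*√2) = 163631 + 2280*√2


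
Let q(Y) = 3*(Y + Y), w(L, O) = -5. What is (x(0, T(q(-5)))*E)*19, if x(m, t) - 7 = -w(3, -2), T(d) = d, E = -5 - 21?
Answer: -5928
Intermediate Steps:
E = -26
q(Y) = 6*Y (q(Y) = 3*(2*Y) = 6*Y)
x(m, t) = 12 (x(m, t) = 7 - 1*(-5) = 7 + 5 = 12)
(x(0, T(q(-5)))*E)*19 = (12*(-26))*19 = -312*19 = -5928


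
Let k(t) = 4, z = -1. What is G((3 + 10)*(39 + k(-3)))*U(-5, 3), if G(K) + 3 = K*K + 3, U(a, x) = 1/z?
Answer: -312481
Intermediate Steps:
U(a, x) = -1 (U(a, x) = 1/(-1) = -1)
G(K) = K² (G(K) = -3 + (K*K + 3) = -3 + (K² + 3) = -3 + (3 + K²) = K²)
G((3 + 10)*(39 + k(-3)))*U(-5, 3) = ((3 + 10)*(39 + 4))²*(-1) = (13*43)²*(-1) = 559²*(-1) = 312481*(-1) = -312481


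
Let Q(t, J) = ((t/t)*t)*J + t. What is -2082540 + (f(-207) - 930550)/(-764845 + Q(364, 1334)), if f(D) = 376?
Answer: -580829888526/278905 ≈ -2.0825e+6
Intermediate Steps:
Q(t, J) = t + J*t (Q(t, J) = (1*t)*J + t = t*J + t = J*t + t = t + J*t)
-2082540 + (f(-207) - 930550)/(-764845 + Q(364, 1334)) = -2082540 + (376 - 930550)/(-764845 + 364*(1 + 1334)) = -2082540 - 930174/(-764845 + 364*1335) = -2082540 - 930174/(-764845 + 485940) = -2082540 - 930174/(-278905) = -2082540 - 930174*(-1/278905) = -2082540 + 930174/278905 = -580829888526/278905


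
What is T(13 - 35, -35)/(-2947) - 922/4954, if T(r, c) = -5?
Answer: -1346182/7299719 ≈ -0.18442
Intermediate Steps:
T(13 - 35, -35)/(-2947) - 922/4954 = -5/(-2947) - 922/4954 = -5*(-1/2947) - 922*1/4954 = 5/2947 - 461/2477 = -1346182/7299719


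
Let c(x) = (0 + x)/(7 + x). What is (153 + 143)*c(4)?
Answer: 1184/11 ≈ 107.64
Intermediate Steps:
c(x) = x/(7 + x)
(153 + 143)*c(4) = (153 + 143)*(4/(7 + 4)) = 296*(4/11) = 1184/11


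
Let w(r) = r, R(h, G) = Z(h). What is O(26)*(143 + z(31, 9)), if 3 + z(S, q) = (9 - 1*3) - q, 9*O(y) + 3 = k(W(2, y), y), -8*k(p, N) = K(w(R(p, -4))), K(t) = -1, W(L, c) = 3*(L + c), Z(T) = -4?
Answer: -3151/72 ≈ -43.764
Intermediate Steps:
R(h, G) = -4
W(L, c) = 3*L + 3*c
k(p, N) = ⅛ (k(p, N) = -⅛*(-1) = ⅛)
O(y) = -23/72 (O(y) = -⅓ + (⅑)*(⅛) = -⅓ + 1/72 = -23/72)
z(S, q) = 3 - q (z(S, q) = -3 + ((9 - 1*3) - q) = -3 + ((9 - 3) - q) = -3 + (6 - q) = 3 - q)
O(26)*(143 + z(31, 9)) = -23*(143 + (3 - 1*9))/72 = -23*(143 + (3 - 9))/72 = -23*(143 - 6)/72 = -23/72*137 = -3151/72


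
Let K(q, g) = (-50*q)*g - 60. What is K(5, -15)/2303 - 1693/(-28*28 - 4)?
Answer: 6806699/1814764 ≈ 3.7507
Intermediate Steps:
K(q, g) = -60 - 50*g*q (K(q, g) = -50*g*q - 60 = -60 - 50*g*q)
K(5, -15)/2303 - 1693/(-28*28 - 4) = (-60 - 50*(-15)*5)/2303 - 1693/(-28*28 - 4) = (-60 + 3750)*(1/2303) - 1693/(-784 - 4) = 3690*(1/2303) - 1693/(-788) = 3690/2303 - 1693*(-1/788) = 3690/2303 + 1693/788 = 6806699/1814764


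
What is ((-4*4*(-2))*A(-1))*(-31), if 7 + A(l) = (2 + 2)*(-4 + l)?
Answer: 26784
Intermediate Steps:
A(l) = -23 + 4*l (A(l) = -7 + (2 + 2)*(-4 + l) = -7 + 4*(-4 + l) = -7 + (-16 + 4*l) = -23 + 4*l)
((-4*4*(-2))*A(-1))*(-31) = ((-4*4*(-2))*(-23 + 4*(-1)))*(-31) = ((-16*(-2))*(-23 - 4))*(-31) = (32*(-27))*(-31) = -864*(-31) = 26784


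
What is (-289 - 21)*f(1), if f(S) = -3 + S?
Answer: 620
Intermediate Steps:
(-289 - 21)*f(1) = (-289 - 21)*(-3 + 1) = -310*(-2) = 620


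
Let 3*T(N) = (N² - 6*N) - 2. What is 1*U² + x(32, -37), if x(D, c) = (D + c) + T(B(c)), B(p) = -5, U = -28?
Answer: 2390/3 ≈ 796.67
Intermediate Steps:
T(N) = -⅔ - 2*N + N²/3 (T(N) = ((N² - 6*N) - 2)/3 = (-2 + N² - 6*N)/3 = -⅔ - 2*N + N²/3)
x(D, c) = 53/3 + D + c (x(D, c) = (D + c) + (-⅔ - 2*(-5) + (⅓)*(-5)²) = (D + c) + (-⅔ + 10 + (⅓)*25) = (D + c) + (-⅔ + 10 + 25/3) = (D + c) + 53/3 = 53/3 + D + c)
1*U² + x(32, -37) = 1*(-28)² + (53/3 + 32 - 37) = 1*784 + 38/3 = 784 + 38/3 = 2390/3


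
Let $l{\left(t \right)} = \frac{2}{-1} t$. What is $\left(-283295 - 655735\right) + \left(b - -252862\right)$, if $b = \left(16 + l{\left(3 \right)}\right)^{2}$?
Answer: $-686068$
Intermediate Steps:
$l{\left(t \right)} = - 2 t$ ($l{\left(t \right)} = 2 \left(-1\right) t = - 2 t$)
$b = 100$ ($b = \left(16 - 6\right)^{2} = 10^{2} = 100$)
$\left(-283295 - 655735\right) + \left(b - -252862\right) = \left(-283295 - 655735\right) + \left(100 - -252862\right) = -939030 + \left(100 + 252862\right) = -939030 + 252962 = -686068$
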